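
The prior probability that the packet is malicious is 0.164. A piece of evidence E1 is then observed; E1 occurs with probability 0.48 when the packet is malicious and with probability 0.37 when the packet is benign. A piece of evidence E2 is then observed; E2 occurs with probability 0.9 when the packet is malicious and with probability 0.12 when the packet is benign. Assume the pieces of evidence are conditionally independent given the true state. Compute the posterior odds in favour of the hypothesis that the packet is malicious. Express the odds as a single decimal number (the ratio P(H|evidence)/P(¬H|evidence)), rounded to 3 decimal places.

Posterior odds ≈ 1.909

Prior odds = 0.164/(1−0.164) = 0.19617.
Likelihood ratio for E1 = 0.48/0.37 = 1.2973.
Likelihood ratio for E2 = 0.9/0.12 = 7.5000.
Posterior odds = prior odds × LR₁ × LR₂ = 1.9087.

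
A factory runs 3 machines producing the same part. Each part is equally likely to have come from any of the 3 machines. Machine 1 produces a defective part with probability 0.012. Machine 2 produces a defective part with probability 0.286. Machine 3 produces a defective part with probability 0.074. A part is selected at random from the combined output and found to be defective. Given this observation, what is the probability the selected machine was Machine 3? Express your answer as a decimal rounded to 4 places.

Posterior probability ≈ 0.1989

P(defective|M1) = 0.012; P(defective|M2) = 0.286; P(defective|M3) = 0.074.
Prior × likelihood for each source: 0.333333·0.012=0.004000, 0.333333·0.286=0.09533, 0.333333·0.074=0.02467. Summing gives P(defective) = 0.12400.
P(Machine 3 | defective) = 0.02467 / 0.12400 = 0.1989.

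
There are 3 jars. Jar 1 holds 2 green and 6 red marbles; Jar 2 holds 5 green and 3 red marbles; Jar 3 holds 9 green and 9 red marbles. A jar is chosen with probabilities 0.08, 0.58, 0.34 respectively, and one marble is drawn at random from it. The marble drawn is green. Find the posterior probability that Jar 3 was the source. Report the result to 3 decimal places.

Posterior probability ≈ 0.308

Tabulate prior·likelihood by source: [1] prior 0.08, lik 0.25, product 0.02000; [2] prior 0.58, lik 0.625, product 0.3625; [3] prior 0.34, lik 0.5, product 0.1700.
Normalizing constant = 0.55250; the posterior for Jar 3 is its product over the sum, 0.1700/0.55250 = 0.308.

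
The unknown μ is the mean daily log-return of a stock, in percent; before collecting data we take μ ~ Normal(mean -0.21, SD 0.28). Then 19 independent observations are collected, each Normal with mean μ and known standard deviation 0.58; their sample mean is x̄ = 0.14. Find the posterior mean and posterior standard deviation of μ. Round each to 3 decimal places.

Posterior mean ≈ 0.076; posterior SD ≈ 0.120

Prior precision 1/τ₀² = 1/0.28² = 12.7551; data precision n/σ² = 19/0.58² = 56.4804.
Posterior precision = 12.7551 + 56.4804 = 69.2355, giving posterior SD = 1/√69.2355 = 0.120.
Posterior mean = (12.7551·-0.21 + 56.4804·0.14) / 69.2355 = 0.076.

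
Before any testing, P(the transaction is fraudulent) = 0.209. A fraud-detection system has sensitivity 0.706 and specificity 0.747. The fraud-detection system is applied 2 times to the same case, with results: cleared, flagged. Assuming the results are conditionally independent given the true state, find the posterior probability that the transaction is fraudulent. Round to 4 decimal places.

Posterior P(H) ≈ 0.2249

With H the event that the transaction is fraudulent, the joint likelihood of the observed sequence is P(data|H) = 0.294·0.706 = 0.20756 and P(data|¬H) = 0.747·0.253 = 0.18899.
Bayes: P(H|data) = 0.209·0.20756 / (0.209·0.20756 + 0.791·0.18899) = 0.043381/0.19287 = 0.2249.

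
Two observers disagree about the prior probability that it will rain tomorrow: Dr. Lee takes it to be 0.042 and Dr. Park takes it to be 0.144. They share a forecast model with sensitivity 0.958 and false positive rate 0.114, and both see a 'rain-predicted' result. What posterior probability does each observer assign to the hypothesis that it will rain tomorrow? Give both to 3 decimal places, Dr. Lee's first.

Dr. Lee: 0.269; Dr. Park: 0.586

The likelihood ratio for a 'rain-predicted' result is 0.958/0.114 = 8.4035.
Dr. Lee: prior odds 0.042/0.958 = 0.043841; posterior odds 0.36842; posterior probability 0.269.
Dr. Park: prior odds 0.144/0.856 = 0.16822; posterior odds 1.4137; posterior probability 0.586.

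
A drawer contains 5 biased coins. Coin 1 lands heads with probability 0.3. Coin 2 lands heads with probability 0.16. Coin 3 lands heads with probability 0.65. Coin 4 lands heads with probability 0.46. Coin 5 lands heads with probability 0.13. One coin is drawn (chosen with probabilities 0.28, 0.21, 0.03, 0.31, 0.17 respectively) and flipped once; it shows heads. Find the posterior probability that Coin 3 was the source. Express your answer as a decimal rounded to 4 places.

P(heads|C1) = 0.3; P(heads|C2) = 0.16; P(heads|C3) = 0.65; P(heads|C4) = 0.46; P(heads|C5) = 0.13.
Prior × likelihood for each source: 0.28·0.3=0.08400, 0.21·0.16=0.03360, 0.03·0.65=0.01950, 0.31·0.46=0.1426, 0.17·0.13=0.02210. Summing gives P(heads) = 0.30180.
P(Coin 3 | heads) = 0.01950 / 0.30180 = 0.0646.

Posterior probability ≈ 0.0646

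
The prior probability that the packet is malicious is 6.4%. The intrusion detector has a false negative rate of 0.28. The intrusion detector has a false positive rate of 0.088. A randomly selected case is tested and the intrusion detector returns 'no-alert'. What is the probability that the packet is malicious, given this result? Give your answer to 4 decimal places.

P(H | E) ≈ 0.0206

Write H for 'the packet is malicious'. Prior odds H:¬H = 0.064/0.936 = 0.068376. For the 'no-alert' outcome, the likelihood ratio is 0.28/0.912 = 0.30702.
Posterior odds = 0.068376 × 0.30702 = 0.020993, so P(H|E) = 0.020993/(1+0.020993) = 0.0206.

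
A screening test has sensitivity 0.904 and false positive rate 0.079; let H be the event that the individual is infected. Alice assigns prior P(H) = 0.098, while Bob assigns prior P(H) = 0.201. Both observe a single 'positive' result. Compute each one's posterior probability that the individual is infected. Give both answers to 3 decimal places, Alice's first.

Alice: 0.554; Bob: 0.742

The likelihood ratio for a 'positive' result is 0.904/0.079 = 11.443.
Alice: prior odds 0.098/0.902 = 0.10865; posterior odds 1.2433; posterior probability 0.554.
Bob: prior odds 0.201/0.799 = 0.25156; posterior odds 2.8787; posterior probability 0.742.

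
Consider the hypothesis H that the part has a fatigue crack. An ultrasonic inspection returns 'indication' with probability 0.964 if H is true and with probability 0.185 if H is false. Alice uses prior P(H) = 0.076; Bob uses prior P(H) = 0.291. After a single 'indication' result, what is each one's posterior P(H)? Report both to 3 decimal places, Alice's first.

Alice: 0.300; Bob: 0.681

P('+'|H) = 0.964, P('+'|¬H) = 0.185.
Alice: numerator 0.964·0.076 = 0.073264; evidence = 0.073264+0.185·0.924 = 0.24420; posterior = 0.300.
Bob: numerator 0.964·0.291 = 0.28052; evidence = 0.28052+0.185·0.709 = 0.41169; posterior = 0.681.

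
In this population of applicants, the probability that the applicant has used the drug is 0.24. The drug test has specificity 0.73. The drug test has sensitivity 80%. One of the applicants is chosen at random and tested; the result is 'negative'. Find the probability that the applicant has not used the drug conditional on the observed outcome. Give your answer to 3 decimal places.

P(¬H | E) ≈ 0.920

Write H for 'the applicant has used the drug'. Prior odds H:¬H = 0.24/0.76 = 0.31579. For the 'negative' outcome, the likelihood ratio is 0.2/0.73 = 0.27397.
Posterior odds = 0.31579 × 0.27397 = 0.086518, so P(H|E) = 0.086518/(1+0.086518) = 0.080. Then P(¬H|E) = 1 − 0.080 = 0.920.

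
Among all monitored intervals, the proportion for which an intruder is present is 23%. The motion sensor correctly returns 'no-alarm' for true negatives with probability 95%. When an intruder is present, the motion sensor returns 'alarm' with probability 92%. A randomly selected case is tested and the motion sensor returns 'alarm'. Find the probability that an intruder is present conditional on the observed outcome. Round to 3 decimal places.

P(H | E) ≈ 0.846

Write H for 'an intruder is present'. Prior odds H:¬H = 0.23/0.77 = 0.29870. For the 'alarm' outcome, the likelihood ratio is 0.92/0.05 = 18.400.
Posterior odds = 0.29870 × 18.400 = 5.4961, so P(H|E) = 5.4961/(1+5.4961) = 0.846.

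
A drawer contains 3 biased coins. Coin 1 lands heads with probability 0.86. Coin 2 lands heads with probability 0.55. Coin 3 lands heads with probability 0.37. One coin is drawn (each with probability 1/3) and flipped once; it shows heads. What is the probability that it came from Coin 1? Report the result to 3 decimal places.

P(heads|C1) = 0.86; P(heads|C2) = 0.55; P(heads|C3) = 0.37.
Prior × likelihood for each source: 0.333333·0.86=0.2867, 0.333333·0.55=0.1833, 0.333333·0.37=0.1233. Summing gives P(heads) = 0.59333.
P(Coin 1 | heads) = 0.2867 / 0.59333 = 0.483.

Posterior probability ≈ 0.483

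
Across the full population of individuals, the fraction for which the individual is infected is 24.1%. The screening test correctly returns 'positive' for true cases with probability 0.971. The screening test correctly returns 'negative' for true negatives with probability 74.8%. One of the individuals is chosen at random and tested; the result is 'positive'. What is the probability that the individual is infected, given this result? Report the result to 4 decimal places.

Let H be the event that the individual is infected. P(H) = 0.241, so P(¬H) = 0.759. With E the 'positive' result, P(E|H) = 0.971 and P(E|¬H) = 0.252.
P(E) = 0.971·0.241 + 0.252·0.759 = 0.23401 + 0.19127 = 0.42528.
By Bayes' theorem, P(H|E) = 0.23401 / 0.42528 = 0.5503.

P(H | E) ≈ 0.5503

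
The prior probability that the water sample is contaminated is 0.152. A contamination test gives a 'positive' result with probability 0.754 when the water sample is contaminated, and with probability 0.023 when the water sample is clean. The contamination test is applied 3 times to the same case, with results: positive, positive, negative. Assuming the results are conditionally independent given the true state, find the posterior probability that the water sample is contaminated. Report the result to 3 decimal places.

Let H be the event that the water sample is contaminated; start with P(H) = 0.152. P('positive'|H) = 0.754, P('positive'|¬H) = 0.023.
Update on result 1 ('positive'): P(H) ← 0.754·0.1520 / (0.754·0.1520 + 0.023·0.8480) = 0.11461/0.13411 = 0.8546.
Update on result 2 ('positive'): P(H) ← 0.754·0.8546 / (0.754·0.8546 + 0.023·0.1454) = 0.64435/0.64769 = 0.9948.
Update on result 3 ('negative'): P(H) ← 0.246·0.9948 / (0.246·0.9948 + 0.977·0.0052) = 0.24473/0.24978 = 0.9798.

Posterior P(H) ≈ 0.980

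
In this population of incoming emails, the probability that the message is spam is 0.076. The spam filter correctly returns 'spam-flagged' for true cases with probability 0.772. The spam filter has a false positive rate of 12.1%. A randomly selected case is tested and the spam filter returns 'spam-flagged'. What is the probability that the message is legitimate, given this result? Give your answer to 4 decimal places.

P(¬H | E) ≈ 0.6558

Write H for 'the message is spam'. Prior odds H:¬H = 0.076/0.924 = 0.082251. For the 'spam-flagged' outcome, the likelihood ratio is 0.772/0.121 = 6.3802.
Posterior odds = 0.082251 × 6.3802 = 0.52478, so P(H|E) = 0.52478/(1+0.52478) = 0.3442. Then P(¬H|E) = 1 − 0.3442 = 0.6558.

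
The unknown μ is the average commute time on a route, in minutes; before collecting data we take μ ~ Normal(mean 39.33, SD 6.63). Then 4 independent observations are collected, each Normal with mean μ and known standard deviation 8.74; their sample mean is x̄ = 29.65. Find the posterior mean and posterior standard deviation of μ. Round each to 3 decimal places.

Posterior mean ≈ 32.582; posterior SD ≈ 3.649

With known σ, the Normal prior is conjugate. Weight on the data is w = (n/σ²)/(n/σ² + 1/τ₀²) = 0.0523645/(0.0523645+0.0227496) = 0.69713.
Posterior mean = w·x̄ + (1−w)·μ₀ = 0.69713·29.65 + 0.30287·39.33 = 32.582. Posterior variance = 1/(0.0523645+0.0227496) = 13.3131, so SD = 3.649.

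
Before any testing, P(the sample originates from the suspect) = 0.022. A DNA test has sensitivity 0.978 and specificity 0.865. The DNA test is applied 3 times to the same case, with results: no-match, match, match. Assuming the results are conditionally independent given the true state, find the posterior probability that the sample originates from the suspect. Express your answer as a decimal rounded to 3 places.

With H the event that the sample originates from the suspect, the joint likelihood of the observed sequence is P(data|H) = 0.022·0.978·0.978 = 0.021043 and P(data|¬H) = 0.865·0.135·0.135 = 0.015765.
Bayes: P(H|data) = 0.022·0.021043 / (0.022·0.021043 + 0.978·0.015765) = 0.00046294/0.015881 = 0.0292.

Posterior P(H) ≈ 0.029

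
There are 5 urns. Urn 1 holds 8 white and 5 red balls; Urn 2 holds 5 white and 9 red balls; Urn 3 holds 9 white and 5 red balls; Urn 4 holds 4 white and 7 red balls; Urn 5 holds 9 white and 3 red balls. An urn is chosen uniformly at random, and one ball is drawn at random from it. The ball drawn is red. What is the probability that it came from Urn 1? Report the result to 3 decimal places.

Tabulate prior·likelihood by source: [1] prior 0.2, lik 0.3846, product 0.07692; [2] prior 0.2, lik 0.6429, product 0.1286; [3] prior 0.2, lik 0.3571, product 0.07143; [4] prior 0.2, lik 0.6364, product 0.1273; [5] prior 0.2, lik 0.25, product 0.05000.
Normalizing constant = 0.45420; the posterior for Urn 1 is its product over the sum, 0.07692/0.45420 = 0.169.

Posterior probability ≈ 0.169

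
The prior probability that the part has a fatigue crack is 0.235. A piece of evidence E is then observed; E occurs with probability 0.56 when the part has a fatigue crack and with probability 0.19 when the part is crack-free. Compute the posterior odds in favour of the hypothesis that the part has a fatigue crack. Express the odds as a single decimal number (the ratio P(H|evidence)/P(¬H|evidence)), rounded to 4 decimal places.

Prior odds = 0.235/(1−0.235) = 0.30719. In log-odds, ln(0.30719) = -1.1803.
Add log likelihood ratio: ln(2.9474) = 1.0809.
Posterior log-odds = -0.099378, so posterior odds = exp(-0.099378) = 0.90540.

Posterior odds ≈ 0.9054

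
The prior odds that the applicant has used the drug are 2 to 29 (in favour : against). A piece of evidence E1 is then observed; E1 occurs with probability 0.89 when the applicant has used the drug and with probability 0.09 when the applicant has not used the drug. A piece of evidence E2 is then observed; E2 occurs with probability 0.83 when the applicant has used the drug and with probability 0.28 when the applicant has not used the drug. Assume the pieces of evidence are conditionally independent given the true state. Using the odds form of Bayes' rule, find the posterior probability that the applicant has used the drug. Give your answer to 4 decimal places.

Posterior probability ≈ 0.6691

Prior odds = 2/29 = 0.068966. In log-odds, ln(0.068966) = -2.6741.
Add log likelihood ratios: ln(9.8889) + ln(2.9643) = 3.3780.
Posterior log-odds = 0.70390, so posterior odds = exp(0.70390) = 2.0216. Converting, P(H|E) = 2.0216/3.0216 = 0.6691.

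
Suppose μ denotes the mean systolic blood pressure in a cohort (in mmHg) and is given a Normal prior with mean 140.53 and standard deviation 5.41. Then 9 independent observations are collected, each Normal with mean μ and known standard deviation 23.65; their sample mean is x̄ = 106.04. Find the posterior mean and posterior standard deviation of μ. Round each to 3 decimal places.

Posterior mean ≈ 129.487; posterior SD ≈ 4.461

With known σ, the Normal prior is conjugate. Weight on the data is w = (n/σ²)/(n/σ² + 1/τ₀²) = 0.0160909/(0.0160909+0.0341669) = 0.32017.
Posterior mean = w·x̄ + (1−w)·μ₀ = 0.32017·106.04 + 0.67983·140.53 = 129.487. Posterior variance = 1/(0.0160909+0.0341669) = 19.8974, so SD = 4.461.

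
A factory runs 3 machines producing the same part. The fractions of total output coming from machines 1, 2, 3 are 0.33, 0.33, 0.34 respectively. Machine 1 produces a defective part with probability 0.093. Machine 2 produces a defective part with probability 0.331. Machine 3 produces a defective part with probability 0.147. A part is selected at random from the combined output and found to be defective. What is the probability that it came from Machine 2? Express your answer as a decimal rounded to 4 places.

P(defective|M1) = 0.093; P(defective|M2) = 0.331; P(defective|M3) = 0.147.
Prior × likelihood for each source: 0.33·0.093=0.03069, 0.33·0.331=0.1092, 0.34·0.147=0.04998. Summing gives P(defective) = 0.18990.
P(Machine 2 | defective) = 0.1092 / 0.18990 = 0.5752.

Posterior probability ≈ 0.5752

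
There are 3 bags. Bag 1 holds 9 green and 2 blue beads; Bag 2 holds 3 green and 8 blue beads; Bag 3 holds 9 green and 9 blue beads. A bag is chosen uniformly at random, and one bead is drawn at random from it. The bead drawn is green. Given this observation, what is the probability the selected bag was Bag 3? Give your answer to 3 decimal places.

Tabulate prior·likelihood by source: [1] prior 0.333333, lik 0.8182, product 0.2727; [2] prior 0.333333, lik 0.2727, product 0.09091; [3] prior 0.333333, lik 0.5, product 0.1667.
Normalizing constant = 0.53030; the posterior for Bag 3 is its product over the sum, 0.1667/0.53030 = 0.314.

Posterior probability ≈ 0.314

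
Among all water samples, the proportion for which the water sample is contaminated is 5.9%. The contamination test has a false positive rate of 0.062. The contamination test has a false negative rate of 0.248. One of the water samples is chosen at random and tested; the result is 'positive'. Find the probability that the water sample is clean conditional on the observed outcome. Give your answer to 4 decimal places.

Write H for 'the water sample is contaminated'. Prior odds H:¬H = 0.059/0.941 = 0.062699. For the 'positive' outcome, the likelihood ratio is 0.752/0.062 = 12.129.
Posterior odds = 0.062699 × 12.129 = 0.76048, so P(H|E) = 0.76048/(1+0.76048) = 0.4320. Then P(¬H|E) = 1 − 0.4320 = 0.5680.

P(¬H | E) ≈ 0.5680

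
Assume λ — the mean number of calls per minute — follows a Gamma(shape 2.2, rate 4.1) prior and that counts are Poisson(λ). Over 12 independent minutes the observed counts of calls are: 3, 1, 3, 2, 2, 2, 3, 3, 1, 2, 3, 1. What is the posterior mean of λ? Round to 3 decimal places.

The Poisson likelihood adds the total count to the shape and the number of exposure periods to the rate. Here ∑xᵢ = 26 and n = 12, so shape 2.2→28.2 and rate 4.1→16.1.
E[λ | data] = 28.2/16.1 = 1.752.

Posterior mean ≈ 1.752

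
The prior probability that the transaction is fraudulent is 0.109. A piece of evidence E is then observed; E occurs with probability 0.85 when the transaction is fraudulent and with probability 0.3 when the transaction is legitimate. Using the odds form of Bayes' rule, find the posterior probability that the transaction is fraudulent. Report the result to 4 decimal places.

Prior odds = 0.109/(1−0.109) = 0.12233.
Likelihood ratio for E = 0.85/0.3 = 2.8333.
Posterior odds = prior odds × LR = 0.34661.
Posterior probability = odds/(1+odds) = 0.34661/1.3466 = 0.2574.

Posterior probability ≈ 0.2574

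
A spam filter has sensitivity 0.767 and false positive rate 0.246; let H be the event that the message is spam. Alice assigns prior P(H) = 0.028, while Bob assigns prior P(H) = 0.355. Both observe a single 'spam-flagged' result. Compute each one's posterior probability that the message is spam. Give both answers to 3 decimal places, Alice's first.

The likelihood ratio for a 'spam-flagged' result is 0.767/0.246 = 3.1179.
Alice: prior odds 0.028/0.972 = 0.028807; posterior odds 0.089816; posterior probability 0.082.
Bob: prior odds 0.355/0.645 = 0.55039; posterior odds 1.7160; posterior probability 0.632.

Alice: 0.082; Bob: 0.632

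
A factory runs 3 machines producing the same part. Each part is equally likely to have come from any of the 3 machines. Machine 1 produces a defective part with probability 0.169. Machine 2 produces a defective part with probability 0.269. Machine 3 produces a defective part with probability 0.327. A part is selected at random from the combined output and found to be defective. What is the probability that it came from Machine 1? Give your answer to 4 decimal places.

Tabulate prior·likelihood by source: [1] prior 0.333333, lik 0.169, product 0.05633; [2] prior 0.333333, lik 0.269, product 0.08967; [3] prior 0.333333, lik 0.327, product 0.1090.
Normalizing constant = 0.25500; the posterior for Machine 1 is its product over the sum, 0.05633/0.25500 = 0.2209.

Posterior probability ≈ 0.2209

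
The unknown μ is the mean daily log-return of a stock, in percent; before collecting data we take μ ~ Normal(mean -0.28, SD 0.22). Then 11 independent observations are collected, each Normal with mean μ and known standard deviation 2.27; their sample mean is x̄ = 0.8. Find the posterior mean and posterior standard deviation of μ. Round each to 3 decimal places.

Posterior mean ≈ -0.179; posterior SD ≈ 0.209

Prior precision 1/τ₀² = 1/0.22² = 20.6612; data precision n/σ² = 11/2.27² = 2.13472.
Posterior precision = 20.6612 + 2.13472 = 22.7959, giving posterior SD = 1/√22.7959 = 0.209.
Posterior mean = (20.6612·-0.28 + 2.13472·0.8) / 22.7959 = -0.179.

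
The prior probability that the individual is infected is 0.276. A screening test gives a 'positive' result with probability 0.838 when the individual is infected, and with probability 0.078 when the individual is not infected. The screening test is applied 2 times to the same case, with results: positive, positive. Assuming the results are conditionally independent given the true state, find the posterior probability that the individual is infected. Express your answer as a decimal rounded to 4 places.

Posterior P(H) ≈ 0.9778

Let H be the event that the individual is infected; start with P(H) = 0.276. P('positive'|H) = 0.838, P('positive'|¬H) = 0.078.
Update on result 1 ('positive'): P(H) ← 0.838·0.2760 / (0.838·0.2760 + 0.078·0.7240) = 0.23129/0.28776 = 0.8038.
Update on result 2 ('positive'): P(H) ← 0.838·0.8038 / (0.838·0.8038 + 0.078·0.1962) = 0.67355/0.68885 = 0.9778.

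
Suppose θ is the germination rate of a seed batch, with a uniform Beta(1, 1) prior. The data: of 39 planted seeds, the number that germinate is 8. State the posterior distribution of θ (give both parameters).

Posterior: Beta(9, 32)

Observing 8 successes and 31 failures updates Beta(1, 1) by adding the success and failure counts to the two shape parameters: α = 1+8 = 9, β = 1+31 = 32.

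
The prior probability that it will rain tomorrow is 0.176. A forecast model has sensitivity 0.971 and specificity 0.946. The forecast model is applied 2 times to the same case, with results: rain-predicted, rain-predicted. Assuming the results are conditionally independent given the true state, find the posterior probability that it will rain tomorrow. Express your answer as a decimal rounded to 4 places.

Posterior P(H) ≈ 0.9857

Let H be the event that it will rain tomorrow; start with P(H) = 0.176. P('rain-predicted'|H) = 0.971, P('rain-predicted'|¬H) = 0.054.
Update on result 1 ('rain-predicted'): P(H) ← 0.971·0.1760 / (0.971·0.1760 + 0.054·0.8240) = 0.17090/0.21539 = 0.7934.
Update on result 2 ('rain-predicted'): P(H) ← 0.971·0.7934 / (0.971·0.7934 + 0.054·0.2066) = 0.77041/0.78156 = 0.9857.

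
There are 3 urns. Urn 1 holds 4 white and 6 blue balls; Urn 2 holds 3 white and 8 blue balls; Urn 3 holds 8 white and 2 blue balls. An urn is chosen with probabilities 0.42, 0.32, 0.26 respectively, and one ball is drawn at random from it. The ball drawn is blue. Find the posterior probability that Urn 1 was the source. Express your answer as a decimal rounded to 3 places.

P(blue|Urn 1) = 0.6; P(blue|Urn 2) = 0.7273; P(blue|Urn 3) = 0.2.
Prior × likelihood for each source: 0.42·0.6=0.2520, 0.32·0.7273=0.2327, 0.26·0.2=0.05200. Summing gives P(blue) = 0.53673.
P(Urn 1 | blue) = 0.2520 / 0.53673 = 0.470.

Posterior probability ≈ 0.470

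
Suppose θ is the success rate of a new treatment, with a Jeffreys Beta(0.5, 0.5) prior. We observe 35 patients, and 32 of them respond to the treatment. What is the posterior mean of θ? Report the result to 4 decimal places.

The binomial likelihood is conjugate to the Beta prior: with 32 successes and 3 failures, the posterior is Beta(0.5+32, 0.5+3) = Beta(32.5, 3.5).
Posterior mean = α/(α+β) = 32.5/36 = 0.9028.

Posterior mean ≈ 0.9028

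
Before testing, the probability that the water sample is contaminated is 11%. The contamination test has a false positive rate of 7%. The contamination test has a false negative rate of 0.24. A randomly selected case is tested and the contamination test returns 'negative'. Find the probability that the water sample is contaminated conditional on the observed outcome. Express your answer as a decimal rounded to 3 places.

P(H | E) ≈ 0.031

Let H be the event that the water sample is contaminated. P(H) = 0.11, so P(¬H) = 0.89. With E the 'negative' result, P(E|H) = 0.24 and P(E|¬H) = 0.93.
P(E) = 0.24·0.11 + 0.93·0.89 = 0.026400 + 0.82770 = 0.85410.
By Bayes' theorem, P(H|E) = 0.026400 / 0.85410 = 0.031.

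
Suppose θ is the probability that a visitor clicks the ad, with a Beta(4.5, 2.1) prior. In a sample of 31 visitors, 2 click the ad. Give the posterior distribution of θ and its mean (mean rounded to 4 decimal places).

The binomial likelihood is conjugate to the Beta prior: with 2 successes and 29 failures, the posterior is Beta(4.5+2, 2.1+29) = Beta(6.5, 31.1).
Posterior mean = α/(α+β) = 6.5/37.6 = 0.1729.

Posterior: Beta(6.5, 31.1); mean ≈ 0.1729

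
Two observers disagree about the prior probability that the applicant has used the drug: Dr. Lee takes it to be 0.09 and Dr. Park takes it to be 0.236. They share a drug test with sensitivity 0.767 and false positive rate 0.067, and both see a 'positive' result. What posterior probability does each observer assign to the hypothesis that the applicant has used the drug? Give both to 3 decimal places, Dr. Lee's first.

Dr. Lee: 0.531; Dr. Park: 0.780

P('+'|H) = 0.767, P('+'|¬H) = 0.067.
Dr. Lee: numerator 0.767·0.09 = 0.069030; evidence = 0.069030+0.067·0.91 = 0.13000; posterior = 0.531.
Dr. Park: numerator 0.767·0.236 = 0.18101; evidence = 0.18101+0.067·0.764 = 0.23220; posterior = 0.780.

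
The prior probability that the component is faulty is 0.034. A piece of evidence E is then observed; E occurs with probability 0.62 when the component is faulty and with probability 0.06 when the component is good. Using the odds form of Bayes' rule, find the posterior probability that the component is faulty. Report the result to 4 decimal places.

Posterior probability ≈ 0.2667

Prior odds = 0.034/(1−0.034) = 0.035197.
Likelihood ratio for E = 0.62/0.06 = 10.333.
Posterior odds = prior odds × LR = 0.36370.
Posterior probability = odds/(1+odds) = 0.36370/1.3637 = 0.2667.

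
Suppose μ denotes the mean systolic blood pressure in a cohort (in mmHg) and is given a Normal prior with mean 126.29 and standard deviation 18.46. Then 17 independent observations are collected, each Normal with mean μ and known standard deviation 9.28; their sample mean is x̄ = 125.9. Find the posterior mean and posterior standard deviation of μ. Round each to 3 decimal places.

With known σ, the Normal prior is conjugate. Weight on the data is w = (n/σ²)/(n/σ² + 1/τ₀²) = 0.197403/(0.197403+0.00293452) = 0.98535.
Posterior mean = w·x̄ + (1−w)·μ₀ = 0.98535·125.9 + 0.014648·126.29 = 125.906. Posterior variance = 1/(0.197403+0.00293452) = 4.99159, so SD = 2.234.

Posterior mean ≈ 125.906; posterior SD ≈ 2.234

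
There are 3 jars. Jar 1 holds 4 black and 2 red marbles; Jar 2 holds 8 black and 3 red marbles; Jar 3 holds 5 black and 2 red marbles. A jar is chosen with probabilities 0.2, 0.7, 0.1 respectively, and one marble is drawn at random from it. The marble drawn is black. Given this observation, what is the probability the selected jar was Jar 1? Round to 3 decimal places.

P(black|Jar 1) = 0.6667; P(black|Jar 2) = 0.7273; P(black|Jar 3) = 0.7143.
Prior × likelihood for each source: 0.2·0.6667=0.1333, 0.7·0.7273=0.5091, 0.1·0.7143=0.07143. Summing gives P(black) = 0.71385.
P(Jar 1 | black) = 0.1333 / 0.71385 = 0.187.

Posterior probability ≈ 0.187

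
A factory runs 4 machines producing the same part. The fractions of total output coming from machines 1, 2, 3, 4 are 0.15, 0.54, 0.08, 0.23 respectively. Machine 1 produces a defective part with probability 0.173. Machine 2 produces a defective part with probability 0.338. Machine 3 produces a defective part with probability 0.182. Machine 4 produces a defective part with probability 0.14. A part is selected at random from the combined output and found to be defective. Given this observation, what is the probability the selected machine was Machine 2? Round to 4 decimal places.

Posterior probability ≈ 0.7151

P(defective|M1) = 0.173; P(defective|M2) = 0.338; P(defective|M3) = 0.182; P(defective|M4) = 0.14.
Prior × likelihood for each source: 0.15·0.173=0.02595, 0.54·0.338=0.1825, 0.08·0.182=0.01456, 0.23·0.14=0.03220. Summing gives P(defective) = 0.25523.
P(Machine 2 | defective) = 0.1825 / 0.25523 = 0.7151.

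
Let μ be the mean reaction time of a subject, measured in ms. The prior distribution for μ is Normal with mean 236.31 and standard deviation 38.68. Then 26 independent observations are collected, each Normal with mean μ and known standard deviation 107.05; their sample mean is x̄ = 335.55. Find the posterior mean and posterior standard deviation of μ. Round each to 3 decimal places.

Posterior mean ≈ 312.967; posterior SD ≈ 18.452

With known σ, the Normal prior is conjugate. Weight on the data is w = (n/σ²)/(n/σ² + 1/τ₀²) = 0.00226882/(0.00226882+0.00066839) = 0.77244.
Posterior mean = w·x̄ + (1−w)·μ₀ = 0.77244·335.55 + 0.22756·236.31 = 312.967. Posterior variance = 1/(0.00226882+0.00066839) = 340.460, so SD = 18.452.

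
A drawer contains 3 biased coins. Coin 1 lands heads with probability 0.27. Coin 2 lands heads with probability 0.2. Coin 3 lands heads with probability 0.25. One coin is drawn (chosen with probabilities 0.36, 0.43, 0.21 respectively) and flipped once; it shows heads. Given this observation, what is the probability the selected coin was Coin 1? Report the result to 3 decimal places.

Tabulate prior·likelihood by source: [1] prior 0.36, lik 0.27, product 0.09720; [2] prior 0.43, lik 0.2, product 0.08600; [3] prior 0.21, lik 0.25, product 0.05250.
Normalizing constant = 0.23570; the posterior for Coin 1 is its product over the sum, 0.09720/0.23570 = 0.412.

Posterior probability ≈ 0.412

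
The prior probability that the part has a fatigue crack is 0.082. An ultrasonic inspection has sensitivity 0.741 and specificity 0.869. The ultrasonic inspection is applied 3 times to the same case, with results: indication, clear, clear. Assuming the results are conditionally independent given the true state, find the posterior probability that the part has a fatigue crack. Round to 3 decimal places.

Posterior P(H) ≈ 0.043

With H the event that the part has a fatigue crack, the joint likelihood of the observed sequence is P(data|H) = 0.741·0.259·0.259 = 0.049707 and P(data|¬H) = 0.131·0.869·0.869 = 0.098926.
Bayes: P(H|data) = 0.082·0.049707 / (0.082·0.049707 + 0.918·0.098926) = 0.0040760/0.094890 = 0.0430.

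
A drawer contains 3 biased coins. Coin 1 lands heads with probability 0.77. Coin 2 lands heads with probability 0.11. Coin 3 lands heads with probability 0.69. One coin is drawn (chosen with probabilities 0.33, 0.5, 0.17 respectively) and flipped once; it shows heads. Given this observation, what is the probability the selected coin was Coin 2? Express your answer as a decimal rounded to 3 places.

Tabulate prior·likelihood by source: [1] prior 0.33, lik 0.77, product 0.2541; [2] prior 0.5, lik 0.11, product 0.05500; [3] prior 0.17, lik 0.69, product 0.1173.
Normalizing constant = 0.42640; the posterior for Coin 2 is its product over the sum, 0.05500/0.42640 = 0.129.

Posterior probability ≈ 0.129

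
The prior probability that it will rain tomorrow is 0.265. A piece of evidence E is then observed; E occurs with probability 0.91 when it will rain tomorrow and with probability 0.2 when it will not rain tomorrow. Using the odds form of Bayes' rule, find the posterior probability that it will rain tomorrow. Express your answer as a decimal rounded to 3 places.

Prior odds = 0.265/(1−0.265) = 0.36054. In log-odds, ln(0.36054) = -1.0201.
Add log likelihood ratio: ln(4.5500) = 1.5151.
Posterior log-odds = 0.49499, so posterior odds = exp(0.49499) = 1.6405. Converting, P(H|E) = 1.6405/2.6405 = 0.621.

Posterior probability ≈ 0.621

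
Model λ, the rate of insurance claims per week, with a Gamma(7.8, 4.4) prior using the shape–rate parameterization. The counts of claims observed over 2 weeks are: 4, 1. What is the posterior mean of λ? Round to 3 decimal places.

Total count ∑xᵢ = 5 over n = 2 weeks.
Gamma is conjugate to the Poisson likelihood: posterior is Gamma(shape = 7.8+5 = 12.8, rate = 4.4+2 = 6.4).
Posterior mean = shape/rate = 12.8/6.4 = 2.000.

Posterior mean ≈ 2.000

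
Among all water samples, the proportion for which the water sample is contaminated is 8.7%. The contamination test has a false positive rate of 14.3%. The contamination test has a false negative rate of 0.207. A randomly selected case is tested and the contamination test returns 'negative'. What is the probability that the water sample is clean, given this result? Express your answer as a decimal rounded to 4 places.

Let H be the event that the water sample is contaminated. P(H) = 0.087, so P(¬H) = 0.913. With E the 'negative' result, P(E|H) = 0.207 and P(E|¬H) = 0.857.
P(E) = 0.207·0.087 + 0.857·0.913 = 0.018009 + 0.78244 = 0.80045.
By Bayes' theorem, P(H|E) = 0.018009 / 0.80045 = 0.0225. Hence P(¬H|E) = 1 − 0.0225 = 0.9775.

P(¬H | E) ≈ 0.9775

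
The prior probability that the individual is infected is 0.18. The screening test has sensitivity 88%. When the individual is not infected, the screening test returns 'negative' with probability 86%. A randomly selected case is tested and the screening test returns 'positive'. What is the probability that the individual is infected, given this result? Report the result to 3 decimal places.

P(H | E) ≈ 0.580

Write H for 'the individual is infected'. Prior odds H:¬H = 0.18/0.82 = 0.21951. For the 'positive' outcome, the likelihood ratio is 0.88/0.14 = 6.2857.
Posterior odds = 0.21951 × 6.2857 = 1.3798, so P(H|E) = 1.3798/(1+1.3798) = 0.580.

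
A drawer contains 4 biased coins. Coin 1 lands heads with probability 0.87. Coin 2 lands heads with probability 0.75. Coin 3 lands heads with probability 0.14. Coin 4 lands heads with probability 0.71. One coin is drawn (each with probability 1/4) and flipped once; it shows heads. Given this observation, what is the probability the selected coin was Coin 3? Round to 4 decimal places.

Posterior probability ≈ 0.0567

Tabulate prior·likelihood by source: [1] prior 0.25, lik 0.87, product 0.2175; [2] prior 0.25, lik 0.75, product 0.1875; [3] prior 0.25, lik 0.14, product 0.03500; [4] prior 0.25, lik 0.71, product 0.1775.
Normalizing constant = 0.61750; the posterior for Coin 3 is its product over the sum, 0.03500/0.61750 = 0.0567.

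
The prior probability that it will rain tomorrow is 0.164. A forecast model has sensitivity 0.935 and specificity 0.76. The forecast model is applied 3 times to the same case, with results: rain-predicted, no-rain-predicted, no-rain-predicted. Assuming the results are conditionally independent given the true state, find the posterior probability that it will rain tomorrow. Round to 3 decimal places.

With H the event that it will rain tomorrow, the joint likelihood of the observed sequence is P(data|H) = 0.935·0.065·0.065 = 0.0039504 and P(data|¬H) = 0.24·0.76·0.76 = 0.13862.
Bayes: P(H|data) = 0.164·0.0039504 / (0.164·0.0039504 + 0.836·0.13862) = 0.00064786/0.11654 = 0.0056.

Posterior P(H) ≈ 0.006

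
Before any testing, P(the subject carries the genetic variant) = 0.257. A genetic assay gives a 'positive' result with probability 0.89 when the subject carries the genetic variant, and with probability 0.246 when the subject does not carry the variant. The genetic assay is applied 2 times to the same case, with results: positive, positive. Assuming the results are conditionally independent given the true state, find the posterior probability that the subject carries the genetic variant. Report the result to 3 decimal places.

With H the event that the subject carries the genetic variant, the joint likelihood of the observed sequence is P(data|H) = 0.89·0.89 = 0.79210 and P(data|¬H) = 0.246·0.246 = 0.060516.
Bayes: P(H|data) = 0.257·0.79210 / (0.257·0.79210 + 0.743·0.060516) = 0.20357/0.24853 = 0.8191.

Posterior P(H) ≈ 0.819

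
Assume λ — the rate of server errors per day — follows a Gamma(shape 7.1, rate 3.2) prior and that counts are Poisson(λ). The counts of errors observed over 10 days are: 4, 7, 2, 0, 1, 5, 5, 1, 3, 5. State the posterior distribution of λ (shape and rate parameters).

Posterior: Gamma(shape=40.1, rate=13.2)

The Poisson likelihood adds the total count to the shape and the number of exposure periods to the rate. Here ∑xᵢ = 33 and n = 10, so shape 7.1→40.1 and rate 3.2→13.2.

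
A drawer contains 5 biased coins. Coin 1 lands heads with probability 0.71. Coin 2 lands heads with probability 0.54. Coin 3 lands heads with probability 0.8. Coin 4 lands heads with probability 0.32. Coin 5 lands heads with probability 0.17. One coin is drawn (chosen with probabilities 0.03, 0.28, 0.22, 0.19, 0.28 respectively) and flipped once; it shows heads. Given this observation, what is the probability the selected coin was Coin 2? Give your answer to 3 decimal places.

Posterior probability ≈ 0.331

P(heads|C1) = 0.71; P(heads|C2) = 0.54; P(heads|C3) = 0.8; P(heads|C4) = 0.32; P(heads|C5) = 0.17.
Prior × likelihood for each source: 0.03·0.71=0.02130, 0.28·0.54=0.1512, 0.22·0.8=0.1760, 0.19·0.32=0.06080, 0.28·0.17=0.04760. Summing gives P(heads) = 0.45690.
P(Coin 2 | heads) = 0.1512 / 0.45690 = 0.331.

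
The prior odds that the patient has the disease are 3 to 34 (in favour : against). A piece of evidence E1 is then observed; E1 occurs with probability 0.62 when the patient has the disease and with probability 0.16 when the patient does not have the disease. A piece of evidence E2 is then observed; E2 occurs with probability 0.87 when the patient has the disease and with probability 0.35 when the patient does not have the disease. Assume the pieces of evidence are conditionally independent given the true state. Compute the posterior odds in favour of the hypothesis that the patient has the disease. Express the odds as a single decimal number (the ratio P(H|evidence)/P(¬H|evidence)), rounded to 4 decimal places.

Posterior odds ≈ 0.8499

Prior odds = 3/34 = 0.088235.
Likelihood ratio for E1 = 0.62/0.16 = 3.8750.
Likelihood ratio for E2 = 0.87/0.35 = 2.4857.
Posterior odds = prior odds × LR₁ × LR₂ = 0.84989.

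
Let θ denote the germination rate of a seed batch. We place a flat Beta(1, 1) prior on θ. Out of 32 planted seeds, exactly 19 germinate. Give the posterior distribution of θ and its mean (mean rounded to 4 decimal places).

Posterior: Beta(20, 14); mean ≈ 0.5882

The binomial likelihood is conjugate to the Beta prior: with 19 successes and 13 failures, the posterior is Beta(1+19, 1+13) = Beta(20, 14).
E[θ | data] = 20/(20+14) = 0.5882.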